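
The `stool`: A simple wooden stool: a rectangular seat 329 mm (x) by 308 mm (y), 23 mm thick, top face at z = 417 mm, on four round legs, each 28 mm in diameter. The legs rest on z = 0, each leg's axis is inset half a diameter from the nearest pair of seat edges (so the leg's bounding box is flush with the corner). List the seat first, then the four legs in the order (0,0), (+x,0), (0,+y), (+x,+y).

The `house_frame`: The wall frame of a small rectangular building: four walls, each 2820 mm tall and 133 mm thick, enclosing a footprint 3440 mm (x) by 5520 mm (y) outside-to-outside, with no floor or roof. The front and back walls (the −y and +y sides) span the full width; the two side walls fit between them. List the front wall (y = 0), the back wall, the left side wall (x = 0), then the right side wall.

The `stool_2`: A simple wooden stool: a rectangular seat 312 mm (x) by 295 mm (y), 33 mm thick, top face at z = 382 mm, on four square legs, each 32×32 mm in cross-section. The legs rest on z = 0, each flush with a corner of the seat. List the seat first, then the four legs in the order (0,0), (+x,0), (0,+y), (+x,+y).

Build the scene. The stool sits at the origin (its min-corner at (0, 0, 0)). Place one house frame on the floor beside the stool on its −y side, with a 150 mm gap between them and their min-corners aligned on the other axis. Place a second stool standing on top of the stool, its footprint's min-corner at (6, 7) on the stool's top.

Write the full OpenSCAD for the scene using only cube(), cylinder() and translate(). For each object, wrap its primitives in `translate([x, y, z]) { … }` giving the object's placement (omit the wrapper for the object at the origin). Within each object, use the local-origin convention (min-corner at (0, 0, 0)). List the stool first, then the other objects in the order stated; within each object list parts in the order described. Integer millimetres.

translate([0, 0, 394]) cube([329, 308, 23]);
translate([14, 14, 0]) cylinder(h = 394, r = 14);
translate([315, 14, 0]) cylinder(h = 394, r = 14);
translate([14, 294, 0]) cylinder(h = 394, r = 14);
translate([315, 294, 0]) cylinder(h = 394, r = 14);
translate([0, -5670, 0]) {
  cube([3440, 133, 2820]);
  translate([0, 5387, 0]) cube([3440, 133, 2820]);
  translate([0, 133, 0]) cube([133, 5254, 2820]);
  translate([3307, 133, 0]) cube([133, 5254, 2820]);
}
translate([6, 7, 417]) {
  translate([0, 0, 349]) cube([312, 295, 33]);
  cube([32, 32, 349]);
  translate([280, 0, 0]) cube([32, 32, 349]);
  translate([0, 263, 0]) cube([32, 32, 349]);
  translate([280, 263, 0]) cube([32, 32, 349]);
}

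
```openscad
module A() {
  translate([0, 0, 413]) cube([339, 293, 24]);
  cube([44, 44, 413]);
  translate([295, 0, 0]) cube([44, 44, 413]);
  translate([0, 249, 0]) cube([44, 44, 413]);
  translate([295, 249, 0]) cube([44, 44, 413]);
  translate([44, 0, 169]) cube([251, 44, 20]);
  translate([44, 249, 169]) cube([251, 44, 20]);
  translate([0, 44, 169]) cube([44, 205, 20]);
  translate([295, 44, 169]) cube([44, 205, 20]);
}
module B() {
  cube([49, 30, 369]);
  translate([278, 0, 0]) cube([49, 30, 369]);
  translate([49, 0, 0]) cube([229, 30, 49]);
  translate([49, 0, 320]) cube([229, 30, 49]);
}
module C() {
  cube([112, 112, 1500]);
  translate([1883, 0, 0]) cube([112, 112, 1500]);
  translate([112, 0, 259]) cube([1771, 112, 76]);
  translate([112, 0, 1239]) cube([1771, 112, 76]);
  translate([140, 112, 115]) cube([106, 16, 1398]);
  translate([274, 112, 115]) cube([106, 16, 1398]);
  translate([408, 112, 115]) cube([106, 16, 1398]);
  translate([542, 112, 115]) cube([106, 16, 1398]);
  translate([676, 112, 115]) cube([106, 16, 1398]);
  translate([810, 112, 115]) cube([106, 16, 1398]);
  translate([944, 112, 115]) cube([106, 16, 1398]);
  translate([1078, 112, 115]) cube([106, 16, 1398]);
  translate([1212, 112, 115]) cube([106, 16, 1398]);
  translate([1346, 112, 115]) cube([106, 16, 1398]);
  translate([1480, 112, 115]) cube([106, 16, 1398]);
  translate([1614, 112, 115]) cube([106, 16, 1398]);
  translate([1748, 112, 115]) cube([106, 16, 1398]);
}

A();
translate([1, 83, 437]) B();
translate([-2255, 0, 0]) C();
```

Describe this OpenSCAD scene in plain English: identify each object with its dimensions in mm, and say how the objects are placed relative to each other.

A is a four-legged stool. The seat is a 339×293×24 mm slab whose top surface is at z = 437 mm; four square legs, each 44×44 mm in cross-section, run from the floor (z = 0) to the underside of the seat, each flush with a corner of the seat. Four stretchers, 44 mm wide and 20 mm tall, connect adjacent legs with their undersides at z = 169 mm, each running between the inner faces of the legs it joins and aligned with the legs' outer faces on the other axis.

B is a picture frame with a 229×271 mm rectangular opening (x by z) and a uniform 49 mm border on every side. Frame depth is 30 mm along y. It is built from two vertical stiles running the full outside height and two horizontal rails spanning the gap between the stiles.

C is a fence section. Two 112×112 mm posts, 1500 mm tall, stand on the floor with a clear span of 1771 mm between their inner faces. Two horizontal rails of 112×76 mm section span the gap between the posts with their undersides at z = 259 mm and z = 1239 mm, flush with the posts' −y face. 13 pickets, each 106 mm wide, 16 mm thick and 1398 mm tall, are fixed to the +y face of the rails with their bottoms at z = 115 mm, evenly spaced across the span with equal gaps (rounded down to the nearest mm) at the −x end and between each pair — any rounding remainder accumulates at the +x end.

The picture frame is on top of the stool. The fence section is on the floor beside the stool on its −x side.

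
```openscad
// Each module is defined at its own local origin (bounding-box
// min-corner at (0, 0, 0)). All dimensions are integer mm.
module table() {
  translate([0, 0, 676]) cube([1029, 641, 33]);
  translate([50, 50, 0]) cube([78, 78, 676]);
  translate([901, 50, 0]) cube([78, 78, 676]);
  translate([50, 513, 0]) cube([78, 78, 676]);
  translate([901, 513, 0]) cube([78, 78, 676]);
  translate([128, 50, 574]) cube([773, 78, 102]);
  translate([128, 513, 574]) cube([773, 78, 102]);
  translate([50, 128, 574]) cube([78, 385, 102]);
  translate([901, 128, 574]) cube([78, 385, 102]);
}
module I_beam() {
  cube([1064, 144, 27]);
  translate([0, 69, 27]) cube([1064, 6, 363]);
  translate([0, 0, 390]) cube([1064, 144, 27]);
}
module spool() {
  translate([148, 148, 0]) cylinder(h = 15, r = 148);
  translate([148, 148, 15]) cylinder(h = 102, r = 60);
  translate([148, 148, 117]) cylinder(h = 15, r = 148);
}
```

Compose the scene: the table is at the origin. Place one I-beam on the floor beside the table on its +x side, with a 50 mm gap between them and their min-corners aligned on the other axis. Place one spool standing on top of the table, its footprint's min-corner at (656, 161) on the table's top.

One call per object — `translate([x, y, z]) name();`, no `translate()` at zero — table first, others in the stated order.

table();
translate([1079, 0, 0]) I_beam();
translate([656, 161, 709]) spool();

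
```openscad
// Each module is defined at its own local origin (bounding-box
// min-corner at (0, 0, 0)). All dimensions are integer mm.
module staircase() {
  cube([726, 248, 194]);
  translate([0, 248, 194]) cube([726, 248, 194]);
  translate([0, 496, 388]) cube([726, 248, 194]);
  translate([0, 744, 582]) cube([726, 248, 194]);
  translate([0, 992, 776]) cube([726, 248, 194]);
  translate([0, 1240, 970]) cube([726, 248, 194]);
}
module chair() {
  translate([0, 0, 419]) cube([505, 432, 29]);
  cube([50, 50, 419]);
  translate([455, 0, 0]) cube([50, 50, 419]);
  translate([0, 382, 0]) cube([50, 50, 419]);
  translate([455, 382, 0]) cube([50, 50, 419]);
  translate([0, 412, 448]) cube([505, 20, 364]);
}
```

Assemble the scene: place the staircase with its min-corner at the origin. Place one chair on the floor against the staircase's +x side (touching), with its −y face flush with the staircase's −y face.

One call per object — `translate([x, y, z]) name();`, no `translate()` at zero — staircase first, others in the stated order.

staircase();
translate([726, 0, 0]) chair();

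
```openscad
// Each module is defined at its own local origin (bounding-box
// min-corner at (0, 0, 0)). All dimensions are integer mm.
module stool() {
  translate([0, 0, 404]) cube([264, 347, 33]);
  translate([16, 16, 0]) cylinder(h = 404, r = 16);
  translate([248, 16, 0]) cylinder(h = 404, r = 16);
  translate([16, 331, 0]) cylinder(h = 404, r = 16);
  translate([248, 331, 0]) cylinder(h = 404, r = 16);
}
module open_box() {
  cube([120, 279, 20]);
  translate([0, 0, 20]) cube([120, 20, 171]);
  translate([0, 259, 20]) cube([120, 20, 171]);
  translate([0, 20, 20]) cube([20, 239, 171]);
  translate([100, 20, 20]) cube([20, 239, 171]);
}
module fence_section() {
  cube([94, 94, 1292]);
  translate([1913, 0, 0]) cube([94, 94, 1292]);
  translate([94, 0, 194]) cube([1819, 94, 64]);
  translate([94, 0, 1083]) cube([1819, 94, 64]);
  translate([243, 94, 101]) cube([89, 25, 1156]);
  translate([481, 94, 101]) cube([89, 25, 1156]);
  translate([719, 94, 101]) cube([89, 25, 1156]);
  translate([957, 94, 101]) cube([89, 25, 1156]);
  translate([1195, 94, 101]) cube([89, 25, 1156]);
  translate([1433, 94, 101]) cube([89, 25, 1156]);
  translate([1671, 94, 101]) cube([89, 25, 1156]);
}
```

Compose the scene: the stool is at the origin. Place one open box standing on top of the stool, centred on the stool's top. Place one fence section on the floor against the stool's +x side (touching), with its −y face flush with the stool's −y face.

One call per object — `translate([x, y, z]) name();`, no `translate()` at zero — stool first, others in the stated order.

stool();
translate([72, 34, 437]) open_box();
translate([264, 0, 0]) fence_section();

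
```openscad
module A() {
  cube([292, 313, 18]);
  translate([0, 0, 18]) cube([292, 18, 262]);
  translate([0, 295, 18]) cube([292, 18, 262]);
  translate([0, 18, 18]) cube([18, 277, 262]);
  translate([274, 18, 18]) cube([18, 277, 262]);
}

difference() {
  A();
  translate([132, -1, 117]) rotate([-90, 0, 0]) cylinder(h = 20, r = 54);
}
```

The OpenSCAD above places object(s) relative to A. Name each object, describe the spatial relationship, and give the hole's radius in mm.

The subtracted cylinder has r = 54 mm.

A is an open box. The open box has a circular hole through its front wall. The hole's radius is 54 mm.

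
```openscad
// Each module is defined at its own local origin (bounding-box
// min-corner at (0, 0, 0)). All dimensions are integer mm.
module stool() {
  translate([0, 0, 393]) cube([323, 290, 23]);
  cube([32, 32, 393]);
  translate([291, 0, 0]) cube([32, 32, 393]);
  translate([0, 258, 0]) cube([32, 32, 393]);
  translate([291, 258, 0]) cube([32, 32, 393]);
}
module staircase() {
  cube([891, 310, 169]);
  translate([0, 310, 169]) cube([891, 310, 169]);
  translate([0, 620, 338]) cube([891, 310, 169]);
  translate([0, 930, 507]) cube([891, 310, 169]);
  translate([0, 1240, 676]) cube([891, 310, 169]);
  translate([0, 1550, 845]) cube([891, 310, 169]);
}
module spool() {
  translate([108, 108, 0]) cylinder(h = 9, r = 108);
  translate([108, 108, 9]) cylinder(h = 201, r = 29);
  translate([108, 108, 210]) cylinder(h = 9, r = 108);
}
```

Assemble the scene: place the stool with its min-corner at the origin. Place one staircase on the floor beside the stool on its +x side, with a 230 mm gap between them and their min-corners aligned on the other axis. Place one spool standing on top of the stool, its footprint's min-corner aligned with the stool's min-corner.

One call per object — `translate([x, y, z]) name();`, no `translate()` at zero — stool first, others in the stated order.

stool();
translate([553, 0, 0]) staircase();
translate([0, 0, 416]) spool();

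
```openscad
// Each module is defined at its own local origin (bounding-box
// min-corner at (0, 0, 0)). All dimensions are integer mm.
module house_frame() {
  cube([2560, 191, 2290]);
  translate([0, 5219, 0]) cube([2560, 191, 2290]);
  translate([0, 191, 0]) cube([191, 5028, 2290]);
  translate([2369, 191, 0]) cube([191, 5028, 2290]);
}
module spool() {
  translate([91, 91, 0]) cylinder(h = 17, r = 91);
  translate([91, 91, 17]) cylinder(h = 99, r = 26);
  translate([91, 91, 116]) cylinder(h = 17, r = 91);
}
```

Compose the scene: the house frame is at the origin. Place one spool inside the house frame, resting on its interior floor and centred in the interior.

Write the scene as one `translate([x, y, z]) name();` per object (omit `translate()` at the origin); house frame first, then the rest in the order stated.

house_frame();
translate([1189, 2614, 0]) spool();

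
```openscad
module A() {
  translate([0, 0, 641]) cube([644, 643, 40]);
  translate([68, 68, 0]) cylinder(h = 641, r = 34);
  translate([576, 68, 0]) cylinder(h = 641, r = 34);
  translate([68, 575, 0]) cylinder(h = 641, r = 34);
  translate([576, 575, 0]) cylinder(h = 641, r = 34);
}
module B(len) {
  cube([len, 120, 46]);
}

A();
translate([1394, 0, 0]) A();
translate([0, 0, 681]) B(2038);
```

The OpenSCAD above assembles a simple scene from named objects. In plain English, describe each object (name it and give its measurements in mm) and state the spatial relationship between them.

A is a rectangular dining table. The top is 644×643×40 mm with its upper surface at z = 681 mm. It stands on four round legs of 68 mm diameter, each leg's bounding box inset 34 mm from the nearest pair of top edges, running from the floor to the underside of the top.

B is a rectangular beam 2038 mm long (x), 120 mm deep (y), 46 mm thick (z).

The beam spans the tops of two tables placed 750 mm apart, resting at z = 681 mm.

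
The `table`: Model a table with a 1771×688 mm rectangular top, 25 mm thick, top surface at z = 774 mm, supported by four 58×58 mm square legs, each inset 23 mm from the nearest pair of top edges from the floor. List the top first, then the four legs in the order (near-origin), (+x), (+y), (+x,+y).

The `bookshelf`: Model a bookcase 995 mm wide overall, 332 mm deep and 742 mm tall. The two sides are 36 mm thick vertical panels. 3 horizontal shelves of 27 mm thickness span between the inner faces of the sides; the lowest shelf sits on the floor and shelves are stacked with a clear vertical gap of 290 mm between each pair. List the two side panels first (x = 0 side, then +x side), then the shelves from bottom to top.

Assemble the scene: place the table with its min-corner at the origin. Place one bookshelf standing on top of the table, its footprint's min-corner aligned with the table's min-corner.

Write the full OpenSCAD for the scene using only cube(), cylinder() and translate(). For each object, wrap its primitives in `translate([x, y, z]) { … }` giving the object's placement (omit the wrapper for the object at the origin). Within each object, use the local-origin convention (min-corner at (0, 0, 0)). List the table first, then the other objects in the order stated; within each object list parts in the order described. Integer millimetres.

translate([0, 0, 749]) cube([1771, 688, 25]);
translate([23, 23, 0]) cube([58, 58, 749]);
translate([1690, 23, 0]) cube([58, 58, 749]);
translate([23, 607, 0]) cube([58, 58, 749]);
translate([1690, 607, 0]) cube([58, 58, 749]);
translate([0, 0, 774]) {
  cube([36, 332, 742]);
  translate([959, 0, 0]) cube([36, 332, 742]);
  translate([36, 0, 0]) cube([923, 332, 27]);
  translate([36, 0, 317]) cube([923, 332, 27]);
  translate([36, 0, 634]) cube([923, 332, 27]);
}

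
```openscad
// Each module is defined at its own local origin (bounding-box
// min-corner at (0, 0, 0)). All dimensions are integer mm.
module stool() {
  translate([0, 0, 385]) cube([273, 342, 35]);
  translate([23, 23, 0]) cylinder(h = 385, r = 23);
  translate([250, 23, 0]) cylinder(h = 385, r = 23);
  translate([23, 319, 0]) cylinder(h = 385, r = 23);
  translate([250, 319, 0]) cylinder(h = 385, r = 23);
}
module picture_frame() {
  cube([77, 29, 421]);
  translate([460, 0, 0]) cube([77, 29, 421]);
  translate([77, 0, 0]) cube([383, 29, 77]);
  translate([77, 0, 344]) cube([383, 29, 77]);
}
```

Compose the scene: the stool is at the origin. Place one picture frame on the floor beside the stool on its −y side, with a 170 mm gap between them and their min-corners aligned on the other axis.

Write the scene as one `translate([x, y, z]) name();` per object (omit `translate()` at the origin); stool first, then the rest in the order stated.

stool();
translate([0, -199, 0]) picture_frame();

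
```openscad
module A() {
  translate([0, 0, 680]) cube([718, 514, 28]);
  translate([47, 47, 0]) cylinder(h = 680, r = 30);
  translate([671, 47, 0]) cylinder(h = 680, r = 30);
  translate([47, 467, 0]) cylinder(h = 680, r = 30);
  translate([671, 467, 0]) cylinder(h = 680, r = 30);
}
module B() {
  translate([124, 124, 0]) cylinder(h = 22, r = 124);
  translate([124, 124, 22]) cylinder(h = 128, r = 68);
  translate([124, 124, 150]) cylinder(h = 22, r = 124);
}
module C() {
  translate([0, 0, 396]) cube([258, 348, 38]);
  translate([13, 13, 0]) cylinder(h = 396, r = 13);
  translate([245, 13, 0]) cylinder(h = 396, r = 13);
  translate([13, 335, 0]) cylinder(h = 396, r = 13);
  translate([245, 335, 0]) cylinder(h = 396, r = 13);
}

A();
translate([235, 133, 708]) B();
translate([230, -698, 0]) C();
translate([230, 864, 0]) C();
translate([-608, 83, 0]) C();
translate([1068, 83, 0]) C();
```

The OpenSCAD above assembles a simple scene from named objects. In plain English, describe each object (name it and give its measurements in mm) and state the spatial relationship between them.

A is a table: top 718 mm (x) × 514 mm (y), 28 mm thick, upper face at z = 708 mm, on four round legs of 60 mm diameter, each leg's bounding box inset 17 mm from the nearest pair of top edges, running from z = 0 to the bottom of the top.

B is a spool: two coaxial disc flanges of radius 124 mm and thickness 22 mm, joined by a core cylinder of radius 68 mm and height 128 mm. The lower flange rests on z = 0 and the three cylinders share a vertical axis.

C is a four-legged stool. The seat is a 258×348×38 mm slab whose top surface is at z = 434 mm; four round legs, each 26 mm in diameter, run from the floor (z = 0) to the underside of the seat, each leg's axis is inset half a diameter from the nearest pair of seat edges (so the leg's bounding box is flush with the corner).

The spool is on top of the table, centred. Four stools sit around the table at the −y, +y, −x, +x sides.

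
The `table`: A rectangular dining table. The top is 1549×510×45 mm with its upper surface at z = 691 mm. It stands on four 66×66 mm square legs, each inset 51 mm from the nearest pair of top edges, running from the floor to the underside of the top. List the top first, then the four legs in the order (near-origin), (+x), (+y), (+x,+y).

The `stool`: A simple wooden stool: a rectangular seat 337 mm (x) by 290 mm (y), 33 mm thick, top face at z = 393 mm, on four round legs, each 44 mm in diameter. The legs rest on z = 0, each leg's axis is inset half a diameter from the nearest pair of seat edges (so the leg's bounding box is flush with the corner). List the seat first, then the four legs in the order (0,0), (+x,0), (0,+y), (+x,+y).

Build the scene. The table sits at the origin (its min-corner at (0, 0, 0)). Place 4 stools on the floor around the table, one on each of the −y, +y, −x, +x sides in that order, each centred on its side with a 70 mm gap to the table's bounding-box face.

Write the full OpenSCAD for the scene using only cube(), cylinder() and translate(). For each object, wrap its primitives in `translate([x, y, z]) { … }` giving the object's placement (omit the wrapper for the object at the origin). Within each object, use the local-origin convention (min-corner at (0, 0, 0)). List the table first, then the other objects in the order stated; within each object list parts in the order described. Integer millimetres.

translate([0, 0, 646]) cube([1549, 510, 45]);
translate([51, 51, 0]) cube([66, 66, 646]);
translate([1432, 51, 0]) cube([66, 66, 646]);
translate([51, 393, 0]) cube([66, 66, 646]);
translate([1432, 393, 0]) cube([66, 66, 646]);
translate([606, -360, 0]) {
  translate([0, 0, 360]) cube([337, 290, 33]);
  translate([22, 22, 0]) cylinder(h = 360, r = 22);
  translate([315, 22, 0]) cylinder(h = 360, r = 22);
  translate([22, 268, 0]) cylinder(h = 360, r = 22);
  translate([315, 268, 0]) cylinder(h = 360, r = 22);
}
translate([606, 580, 0]) {
  translate([0, 0, 360]) cube([337, 290, 33]);
  translate([22, 22, 0]) cylinder(h = 360, r = 22);
  translate([315, 22, 0]) cylinder(h = 360, r = 22);
  translate([22, 268, 0]) cylinder(h = 360, r = 22);
  translate([315, 268, 0]) cylinder(h = 360, r = 22);
}
translate([-407, 110, 0]) {
  translate([0, 0, 360]) cube([337, 290, 33]);
  translate([22, 22, 0]) cylinder(h = 360, r = 22);
  translate([315, 22, 0]) cylinder(h = 360, r = 22);
  translate([22, 268, 0]) cylinder(h = 360, r = 22);
  translate([315, 268, 0]) cylinder(h = 360, r = 22);
}
translate([1619, 110, 0]) {
  translate([0, 0, 360]) cube([337, 290, 33]);
  translate([22, 22, 0]) cylinder(h = 360, r = 22);
  translate([315, 22, 0]) cylinder(h = 360, r = 22);
  translate([22, 268, 0]) cylinder(h = 360, r = 22);
  translate([315, 268, 0]) cylinder(h = 360, r = 22);
}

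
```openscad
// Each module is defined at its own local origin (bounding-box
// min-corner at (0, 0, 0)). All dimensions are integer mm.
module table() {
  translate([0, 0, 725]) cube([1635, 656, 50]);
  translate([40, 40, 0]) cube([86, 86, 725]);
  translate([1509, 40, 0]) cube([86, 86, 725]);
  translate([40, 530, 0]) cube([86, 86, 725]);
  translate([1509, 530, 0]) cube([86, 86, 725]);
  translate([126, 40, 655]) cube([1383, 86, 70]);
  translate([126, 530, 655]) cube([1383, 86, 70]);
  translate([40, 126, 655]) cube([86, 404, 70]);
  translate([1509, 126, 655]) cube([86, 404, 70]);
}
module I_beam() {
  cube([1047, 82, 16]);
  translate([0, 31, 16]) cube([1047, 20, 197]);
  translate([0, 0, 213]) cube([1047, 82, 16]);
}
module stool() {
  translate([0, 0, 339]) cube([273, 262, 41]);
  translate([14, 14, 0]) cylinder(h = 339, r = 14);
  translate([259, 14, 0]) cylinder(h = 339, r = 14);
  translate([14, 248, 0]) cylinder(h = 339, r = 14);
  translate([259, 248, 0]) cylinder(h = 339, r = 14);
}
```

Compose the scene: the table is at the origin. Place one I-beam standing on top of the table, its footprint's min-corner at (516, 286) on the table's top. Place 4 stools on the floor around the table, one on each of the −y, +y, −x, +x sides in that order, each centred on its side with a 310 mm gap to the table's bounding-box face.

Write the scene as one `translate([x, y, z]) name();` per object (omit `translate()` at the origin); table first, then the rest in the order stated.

table();
translate([516, 286, 775]) I_beam();
translate([681, -572, 0]) stool();
translate([681, 966, 0]) stool();
translate([-583, 197, 0]) stool();
translate([1945, 197, 0]) stool();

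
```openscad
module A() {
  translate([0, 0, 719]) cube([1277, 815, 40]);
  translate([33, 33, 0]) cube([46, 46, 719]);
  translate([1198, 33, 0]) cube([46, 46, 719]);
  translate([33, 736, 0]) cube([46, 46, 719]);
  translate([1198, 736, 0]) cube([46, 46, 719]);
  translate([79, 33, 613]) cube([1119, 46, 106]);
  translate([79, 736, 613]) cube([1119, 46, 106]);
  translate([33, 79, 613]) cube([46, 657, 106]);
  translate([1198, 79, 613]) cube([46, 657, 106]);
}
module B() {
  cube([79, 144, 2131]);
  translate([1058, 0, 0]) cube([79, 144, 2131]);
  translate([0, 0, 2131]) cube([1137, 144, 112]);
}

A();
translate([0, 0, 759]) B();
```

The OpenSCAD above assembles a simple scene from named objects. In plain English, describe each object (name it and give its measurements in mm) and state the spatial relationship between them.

A is a table with a 1277×815 mm rectangular top, 40 mm thick, top surface at z = 759 mm, supported by four 46×46 mm square legs, each inset 33 mm from the nearest pair of top edges, running from the floor. Four apron rails, 46 mm thick and 106 mm tall, run between adjacent legs with their top edges flush with the underside of the top and their outer faces flush with the legs' outer faces.

B is a door frame. The clear opening is 979 mm wide and 2131 mm high. Two 79 mm wide jambs, 144 mm deep, stand either side of the opening from the floor to the top of the opening. A 112 mm thick head sits across the top of both jambs, spanning the full outside width of the frame.

The door frame is on top of the table.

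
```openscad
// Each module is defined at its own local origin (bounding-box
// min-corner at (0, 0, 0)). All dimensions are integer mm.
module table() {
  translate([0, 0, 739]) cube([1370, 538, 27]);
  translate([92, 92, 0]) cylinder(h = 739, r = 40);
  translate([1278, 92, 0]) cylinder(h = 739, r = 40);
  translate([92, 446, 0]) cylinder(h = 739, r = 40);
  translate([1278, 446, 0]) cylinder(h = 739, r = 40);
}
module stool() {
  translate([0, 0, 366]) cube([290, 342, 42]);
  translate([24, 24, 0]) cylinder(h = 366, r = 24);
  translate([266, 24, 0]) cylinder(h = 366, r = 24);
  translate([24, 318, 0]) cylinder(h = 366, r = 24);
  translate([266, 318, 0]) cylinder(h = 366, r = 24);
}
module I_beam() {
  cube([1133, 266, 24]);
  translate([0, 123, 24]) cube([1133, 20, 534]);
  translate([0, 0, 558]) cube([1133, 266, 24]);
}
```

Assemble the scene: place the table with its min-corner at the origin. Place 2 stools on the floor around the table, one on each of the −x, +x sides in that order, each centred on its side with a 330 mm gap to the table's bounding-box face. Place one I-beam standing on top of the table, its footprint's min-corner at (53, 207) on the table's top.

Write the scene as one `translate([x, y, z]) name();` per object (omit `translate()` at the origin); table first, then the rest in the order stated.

table();
translate([-620, 98, 0]) stool();
translate([1700, 98, 0]) stool();
translate([53, 207, 766]) I_beam();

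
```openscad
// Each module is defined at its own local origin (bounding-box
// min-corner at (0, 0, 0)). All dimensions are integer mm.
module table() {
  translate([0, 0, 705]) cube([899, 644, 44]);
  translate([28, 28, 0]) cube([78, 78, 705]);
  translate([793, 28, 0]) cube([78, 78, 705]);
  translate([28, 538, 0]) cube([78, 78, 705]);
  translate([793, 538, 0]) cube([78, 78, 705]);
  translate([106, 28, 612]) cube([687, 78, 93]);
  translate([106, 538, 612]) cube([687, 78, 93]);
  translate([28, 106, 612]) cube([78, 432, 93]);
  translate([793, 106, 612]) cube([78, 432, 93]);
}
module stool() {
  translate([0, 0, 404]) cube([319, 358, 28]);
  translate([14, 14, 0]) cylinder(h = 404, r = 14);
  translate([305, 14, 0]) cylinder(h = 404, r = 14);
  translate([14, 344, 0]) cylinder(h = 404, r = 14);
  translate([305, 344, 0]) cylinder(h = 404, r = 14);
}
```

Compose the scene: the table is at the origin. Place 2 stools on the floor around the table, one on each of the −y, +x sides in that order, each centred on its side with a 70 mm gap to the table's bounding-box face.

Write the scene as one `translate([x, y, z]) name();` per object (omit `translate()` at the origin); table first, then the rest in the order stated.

table();
translate([290, -428, 0]) stool();
translate([969, 143, 0]) stool();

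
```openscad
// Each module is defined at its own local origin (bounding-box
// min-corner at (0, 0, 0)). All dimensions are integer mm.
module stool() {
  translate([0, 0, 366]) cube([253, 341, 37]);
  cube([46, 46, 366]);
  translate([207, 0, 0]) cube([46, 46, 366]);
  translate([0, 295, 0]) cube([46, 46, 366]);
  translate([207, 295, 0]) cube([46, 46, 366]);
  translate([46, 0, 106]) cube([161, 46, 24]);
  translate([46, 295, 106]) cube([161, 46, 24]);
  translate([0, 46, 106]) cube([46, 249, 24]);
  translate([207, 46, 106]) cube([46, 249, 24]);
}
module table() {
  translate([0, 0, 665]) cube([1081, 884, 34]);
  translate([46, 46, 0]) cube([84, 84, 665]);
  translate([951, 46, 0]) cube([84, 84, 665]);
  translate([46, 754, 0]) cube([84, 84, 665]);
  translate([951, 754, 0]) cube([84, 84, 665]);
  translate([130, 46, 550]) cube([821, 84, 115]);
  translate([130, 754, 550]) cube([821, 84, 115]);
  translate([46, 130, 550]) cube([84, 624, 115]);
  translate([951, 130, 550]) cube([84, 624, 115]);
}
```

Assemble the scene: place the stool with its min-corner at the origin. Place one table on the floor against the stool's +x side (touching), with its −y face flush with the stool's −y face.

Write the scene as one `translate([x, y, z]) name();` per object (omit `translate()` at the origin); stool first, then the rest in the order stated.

stool();
translate([253, 0, 0]) table();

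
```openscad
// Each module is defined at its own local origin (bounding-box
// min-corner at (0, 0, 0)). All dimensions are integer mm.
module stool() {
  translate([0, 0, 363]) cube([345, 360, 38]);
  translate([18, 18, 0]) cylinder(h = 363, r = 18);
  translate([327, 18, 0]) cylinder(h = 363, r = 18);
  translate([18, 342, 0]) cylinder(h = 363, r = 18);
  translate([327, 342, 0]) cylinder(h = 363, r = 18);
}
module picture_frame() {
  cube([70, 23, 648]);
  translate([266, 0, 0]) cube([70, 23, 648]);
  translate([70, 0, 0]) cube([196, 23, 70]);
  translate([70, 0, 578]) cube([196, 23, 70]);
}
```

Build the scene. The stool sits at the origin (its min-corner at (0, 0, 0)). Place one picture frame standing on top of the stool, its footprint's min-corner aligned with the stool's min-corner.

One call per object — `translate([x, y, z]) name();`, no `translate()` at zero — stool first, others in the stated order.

stool();
translate([0, 0, 401]) picture_frame();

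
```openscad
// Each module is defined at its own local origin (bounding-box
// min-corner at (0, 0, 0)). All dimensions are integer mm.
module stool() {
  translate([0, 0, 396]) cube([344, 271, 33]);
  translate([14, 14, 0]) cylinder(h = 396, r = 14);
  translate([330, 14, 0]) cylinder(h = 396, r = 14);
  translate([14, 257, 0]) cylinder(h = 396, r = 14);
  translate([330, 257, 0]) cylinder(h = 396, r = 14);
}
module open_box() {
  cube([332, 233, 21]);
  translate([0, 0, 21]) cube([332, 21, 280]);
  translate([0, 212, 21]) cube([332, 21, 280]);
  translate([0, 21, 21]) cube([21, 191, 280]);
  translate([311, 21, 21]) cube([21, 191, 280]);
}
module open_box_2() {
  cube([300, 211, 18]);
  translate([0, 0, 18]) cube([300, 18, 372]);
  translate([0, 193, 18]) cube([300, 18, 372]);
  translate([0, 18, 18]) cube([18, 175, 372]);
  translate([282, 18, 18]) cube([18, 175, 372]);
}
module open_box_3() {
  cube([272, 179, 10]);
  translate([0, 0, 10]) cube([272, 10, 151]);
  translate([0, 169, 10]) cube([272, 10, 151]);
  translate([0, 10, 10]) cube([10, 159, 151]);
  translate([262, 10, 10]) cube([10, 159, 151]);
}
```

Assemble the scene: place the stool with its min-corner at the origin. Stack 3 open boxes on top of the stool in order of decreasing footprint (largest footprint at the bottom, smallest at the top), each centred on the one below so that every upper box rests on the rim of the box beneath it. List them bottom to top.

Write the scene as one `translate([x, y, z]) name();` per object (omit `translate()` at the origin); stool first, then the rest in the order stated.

stool();
translate([6, 19, 429]) open_box();
translate([22, 30, 730]) open_box_2();
translate([36, 46, 1120]) open_box_3();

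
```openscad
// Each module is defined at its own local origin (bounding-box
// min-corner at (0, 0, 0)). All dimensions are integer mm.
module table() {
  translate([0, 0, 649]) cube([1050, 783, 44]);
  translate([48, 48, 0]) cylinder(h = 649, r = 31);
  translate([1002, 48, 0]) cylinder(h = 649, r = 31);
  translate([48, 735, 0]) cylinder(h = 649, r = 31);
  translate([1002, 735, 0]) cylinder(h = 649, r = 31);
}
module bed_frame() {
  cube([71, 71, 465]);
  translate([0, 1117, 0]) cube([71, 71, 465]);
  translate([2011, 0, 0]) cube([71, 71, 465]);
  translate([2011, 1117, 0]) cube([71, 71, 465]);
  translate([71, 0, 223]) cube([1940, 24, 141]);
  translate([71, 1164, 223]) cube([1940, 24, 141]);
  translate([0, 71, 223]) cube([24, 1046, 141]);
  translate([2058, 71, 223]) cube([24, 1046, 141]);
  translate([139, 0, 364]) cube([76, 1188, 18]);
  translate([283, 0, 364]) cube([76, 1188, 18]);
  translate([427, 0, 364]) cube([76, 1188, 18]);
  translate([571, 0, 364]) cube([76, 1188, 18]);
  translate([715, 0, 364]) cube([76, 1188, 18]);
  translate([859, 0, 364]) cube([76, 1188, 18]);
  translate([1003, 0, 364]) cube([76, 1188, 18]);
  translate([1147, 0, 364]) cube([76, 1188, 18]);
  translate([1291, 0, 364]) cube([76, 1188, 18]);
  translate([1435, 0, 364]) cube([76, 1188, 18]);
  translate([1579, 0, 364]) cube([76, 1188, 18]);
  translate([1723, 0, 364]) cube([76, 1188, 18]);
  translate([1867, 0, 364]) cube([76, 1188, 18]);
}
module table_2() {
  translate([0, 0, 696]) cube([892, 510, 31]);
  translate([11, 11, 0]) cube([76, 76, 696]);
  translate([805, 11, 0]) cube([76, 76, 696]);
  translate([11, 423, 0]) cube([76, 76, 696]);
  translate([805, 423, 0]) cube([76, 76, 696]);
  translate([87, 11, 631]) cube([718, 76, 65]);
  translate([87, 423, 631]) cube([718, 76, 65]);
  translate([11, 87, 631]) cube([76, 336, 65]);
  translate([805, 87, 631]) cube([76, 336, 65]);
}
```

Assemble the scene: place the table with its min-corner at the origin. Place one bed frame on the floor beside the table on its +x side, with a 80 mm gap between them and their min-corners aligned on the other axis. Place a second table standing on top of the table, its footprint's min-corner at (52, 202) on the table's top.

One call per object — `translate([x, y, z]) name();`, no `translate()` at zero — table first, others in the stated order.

table();
translate([1130, 0, 0]) bed_frame();
translate([52, 202, 693]) table_2();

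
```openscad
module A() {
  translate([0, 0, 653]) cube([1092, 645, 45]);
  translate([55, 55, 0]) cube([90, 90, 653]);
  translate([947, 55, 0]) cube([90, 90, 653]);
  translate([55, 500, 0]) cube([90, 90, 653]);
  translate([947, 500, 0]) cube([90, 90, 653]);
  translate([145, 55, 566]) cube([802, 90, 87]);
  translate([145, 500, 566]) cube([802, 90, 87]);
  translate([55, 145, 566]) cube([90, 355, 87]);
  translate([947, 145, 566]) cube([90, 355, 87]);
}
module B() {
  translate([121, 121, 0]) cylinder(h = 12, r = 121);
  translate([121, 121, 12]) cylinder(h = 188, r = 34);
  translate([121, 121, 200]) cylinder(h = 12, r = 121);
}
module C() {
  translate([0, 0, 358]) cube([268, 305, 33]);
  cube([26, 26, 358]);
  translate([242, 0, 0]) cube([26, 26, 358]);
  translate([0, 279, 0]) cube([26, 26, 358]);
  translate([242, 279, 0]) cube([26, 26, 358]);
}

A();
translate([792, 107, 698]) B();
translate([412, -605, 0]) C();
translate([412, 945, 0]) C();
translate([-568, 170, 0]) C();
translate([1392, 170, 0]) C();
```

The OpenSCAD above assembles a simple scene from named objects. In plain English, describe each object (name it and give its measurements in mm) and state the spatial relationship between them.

A is a rectangular dining table. The top is 1092×645×45 mm with its upper surface at z = 698 mm. It stands on four 90×90 mm square legs, each inset 55 mm from the nearest pair of top edges, running from the floor to the underside of the top. Four apron rails, 90 mm thick and 87 mm tall, run between adjacent legs with their top edges flush with the underside of the top and their outer faces flush with the legs' outer faces.

B is a spool: two coaxial disc flanges of radius 121 mm and thickness 12 mm, joined by a core cylinder of radius 34 mm and height 188 mm. The lower flange rests on z = 0 and the three cylinders share a vertical axis.

C is a four-legged stool. The seat is a 268×305×33 mm slab whose top surface is at z = 391 mm; four square legs, each 26×26 mm in cross-section, run from the floor (z = 0) to the underside of the seat, each flush with a corner of the seat.

The spool is on top of the table. Four stools sit around the table at the −y, +y, −x, +x sides.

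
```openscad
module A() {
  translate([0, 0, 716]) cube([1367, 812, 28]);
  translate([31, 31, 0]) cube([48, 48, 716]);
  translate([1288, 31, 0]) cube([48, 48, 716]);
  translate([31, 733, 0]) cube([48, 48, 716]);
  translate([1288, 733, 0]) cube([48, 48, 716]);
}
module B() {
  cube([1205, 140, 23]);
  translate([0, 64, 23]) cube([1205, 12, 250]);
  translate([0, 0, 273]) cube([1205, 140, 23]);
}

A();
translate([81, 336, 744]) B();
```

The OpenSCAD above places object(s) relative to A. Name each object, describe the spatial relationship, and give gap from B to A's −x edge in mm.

A is a table. B is an I-beam. The I-beam is on top of the table, centred. The gap from the I-beam to the table's −x edge is 81 mm.

The I-beam's min-x is at 81; the table's min-x is 0; gap = 81 mm.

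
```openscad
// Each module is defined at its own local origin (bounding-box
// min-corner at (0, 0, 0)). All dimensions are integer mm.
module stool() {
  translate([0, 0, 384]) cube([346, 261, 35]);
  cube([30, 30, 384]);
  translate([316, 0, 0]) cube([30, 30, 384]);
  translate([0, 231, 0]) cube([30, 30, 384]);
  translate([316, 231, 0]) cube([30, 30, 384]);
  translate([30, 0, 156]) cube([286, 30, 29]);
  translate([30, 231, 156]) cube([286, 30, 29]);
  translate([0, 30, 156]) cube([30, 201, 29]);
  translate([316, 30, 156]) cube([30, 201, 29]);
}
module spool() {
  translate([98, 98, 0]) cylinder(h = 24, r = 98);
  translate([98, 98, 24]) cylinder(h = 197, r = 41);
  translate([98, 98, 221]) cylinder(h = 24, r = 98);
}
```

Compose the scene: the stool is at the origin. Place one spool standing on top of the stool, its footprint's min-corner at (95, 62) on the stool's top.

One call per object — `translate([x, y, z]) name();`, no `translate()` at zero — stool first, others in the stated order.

stool();
translate([95, 62, 419]) spool();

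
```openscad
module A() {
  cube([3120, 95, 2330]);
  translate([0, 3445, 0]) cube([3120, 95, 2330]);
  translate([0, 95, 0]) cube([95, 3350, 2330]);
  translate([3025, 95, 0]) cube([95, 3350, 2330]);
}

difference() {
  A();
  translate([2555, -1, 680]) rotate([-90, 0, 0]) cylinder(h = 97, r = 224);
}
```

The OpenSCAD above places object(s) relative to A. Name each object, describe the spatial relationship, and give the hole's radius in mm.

A is a house frame. The house frame has a circular hole through its front wall. The hole's radius is 224 mm.

The subtracted cylinder has r = 224 mm.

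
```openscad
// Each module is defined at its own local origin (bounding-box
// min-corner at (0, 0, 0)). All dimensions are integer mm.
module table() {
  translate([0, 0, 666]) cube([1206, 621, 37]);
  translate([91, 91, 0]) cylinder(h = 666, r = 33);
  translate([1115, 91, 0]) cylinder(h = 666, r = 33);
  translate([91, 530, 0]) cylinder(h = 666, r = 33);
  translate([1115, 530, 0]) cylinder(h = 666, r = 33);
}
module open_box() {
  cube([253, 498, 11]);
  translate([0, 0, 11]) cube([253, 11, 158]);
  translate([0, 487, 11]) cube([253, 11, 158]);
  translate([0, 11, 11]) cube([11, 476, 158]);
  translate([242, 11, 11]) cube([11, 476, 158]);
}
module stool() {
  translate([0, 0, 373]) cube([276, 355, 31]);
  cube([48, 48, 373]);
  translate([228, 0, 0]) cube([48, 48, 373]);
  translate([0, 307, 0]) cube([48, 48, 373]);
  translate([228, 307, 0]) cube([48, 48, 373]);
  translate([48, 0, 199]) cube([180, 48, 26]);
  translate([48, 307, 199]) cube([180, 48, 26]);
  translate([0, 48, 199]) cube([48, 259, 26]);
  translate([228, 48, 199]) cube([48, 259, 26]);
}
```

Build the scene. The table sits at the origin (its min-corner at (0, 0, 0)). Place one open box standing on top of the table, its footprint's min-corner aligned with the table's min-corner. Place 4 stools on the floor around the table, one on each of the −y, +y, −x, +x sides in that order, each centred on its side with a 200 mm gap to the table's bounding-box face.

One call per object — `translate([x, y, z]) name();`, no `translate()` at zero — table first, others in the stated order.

table();
translate([0, 0, 703]) open_box();
translate([465, -555, 0]) stool();
translate([465, 821, 0]) stool();
translate([-476, 133, 0]) stool();
translate([1406, 133, 0]) stool();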